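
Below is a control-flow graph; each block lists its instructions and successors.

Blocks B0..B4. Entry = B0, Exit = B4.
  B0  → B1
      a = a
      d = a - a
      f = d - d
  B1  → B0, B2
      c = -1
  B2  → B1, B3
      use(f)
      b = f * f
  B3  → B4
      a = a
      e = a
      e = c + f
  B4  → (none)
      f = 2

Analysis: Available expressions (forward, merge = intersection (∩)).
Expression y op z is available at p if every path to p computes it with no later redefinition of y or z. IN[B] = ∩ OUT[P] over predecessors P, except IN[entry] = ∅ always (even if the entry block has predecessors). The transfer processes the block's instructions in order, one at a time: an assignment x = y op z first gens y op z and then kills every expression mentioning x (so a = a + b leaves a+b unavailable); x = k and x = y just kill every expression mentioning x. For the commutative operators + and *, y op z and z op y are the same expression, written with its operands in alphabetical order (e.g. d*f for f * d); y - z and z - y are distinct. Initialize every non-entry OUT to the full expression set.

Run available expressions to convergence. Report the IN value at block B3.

Per-block solution:
  B0:   IN={}   OUT={a-a, d-d}
  B1:   IN={a-a, d-d}   OUT={a-a, d-d}
  B2:   IN={a-a, d-d}   OUT={a-a, d-d, f*f}
  B3:   IN={a-a, d-d, f*f}   OUT={c+f, d-d, f*f}
  B4:   IN={c+f, d-d, f*f}   OUT={d-d}

Merge at B3: IN[B3] = OUT[B2] = {a-a, d-d, f*f}

Answer: {a-a, d-d, f*f}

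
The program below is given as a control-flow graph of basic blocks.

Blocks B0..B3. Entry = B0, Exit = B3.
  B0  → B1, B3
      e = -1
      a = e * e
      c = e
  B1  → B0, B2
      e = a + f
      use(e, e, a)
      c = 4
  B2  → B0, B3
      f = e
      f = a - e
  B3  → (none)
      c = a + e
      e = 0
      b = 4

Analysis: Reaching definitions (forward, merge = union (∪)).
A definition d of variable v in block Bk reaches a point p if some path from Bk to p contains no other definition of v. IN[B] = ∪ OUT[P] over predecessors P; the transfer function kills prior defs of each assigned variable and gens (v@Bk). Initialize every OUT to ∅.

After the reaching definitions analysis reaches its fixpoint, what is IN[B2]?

Converged values:
  B0: | IN={a@B0, c@B1, e@B1, f@B2} | OUT={a@B0, c@B0, e@B0, f@B2}
  B1: | IN={a@B0, c@B0, e@B0, f@B2} | OUT={a@B0, c@B1, e@B1, f@B2}
  B2: | IN={a@B0, c@B1, e@B1, f@B2} | OUT={a@B0, c@B1, e@B1, f@B2}
  B3: | IN={a@B0, c@B0, c@B1, e@B0, e@B1, f@B2} | OUT={a@B0, b@B3, c@B3, e@B3, f@B2}

Merge at B2: IN[B2] = OUT[B1] = {a@B0, c@B1, e@B1, f@B2}

Answer: {a@B0, c@B1, e@B1, f@B2}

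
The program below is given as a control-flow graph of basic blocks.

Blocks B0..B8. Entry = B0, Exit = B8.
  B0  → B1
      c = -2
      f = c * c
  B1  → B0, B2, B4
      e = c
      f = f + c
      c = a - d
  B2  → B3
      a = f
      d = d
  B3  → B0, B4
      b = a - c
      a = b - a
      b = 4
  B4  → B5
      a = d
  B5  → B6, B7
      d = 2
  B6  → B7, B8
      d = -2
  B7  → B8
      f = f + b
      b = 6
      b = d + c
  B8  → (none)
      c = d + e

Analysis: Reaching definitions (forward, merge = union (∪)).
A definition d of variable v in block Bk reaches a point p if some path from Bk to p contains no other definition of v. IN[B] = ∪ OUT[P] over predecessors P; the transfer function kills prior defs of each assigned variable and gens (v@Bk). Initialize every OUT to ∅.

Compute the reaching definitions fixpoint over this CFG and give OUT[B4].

Converged values:
  B0: | IN={a@B3, b@B3, c@B1, d@B2, e@B1, f@B1} | OUT={a@B3, b@B3, c@B0, d@B2, e@B1, f@B0}
  B1: | IN={a@B3, b@B3, c@B0, d@B2, e@B1, f@B0} | OUT={a@B3, b@B3, c@B1, d@B2, e@B1, f@B1}
  B2: | IN={a@B3, b@B3, c@B1, d@B2, e@B1, f@B1} | OUT={a@B2, b@B3, c@B1, d@B2, e@B1, f@B1}
  B3: | IN={a@B2, b@B3, c@B1, d@B2, e@B1, f@B1} | OUT={a@B3, b@B3, c@B1, d@B2, e@B1, f@B1}
  B4: | IN={a@B3, b@B3, c@B1, d@B2, e@B1, f@B1} | OUT={a@B4, b@B3, c@B1, d@B2, e@B1, f@B1}
  B5: | IN={a@B4, b@B3, c@B1, d@B2, e@B1, f@B1} | OUT={a@B4, b@B3, c@B1, d@B5, e@B1, f@B1}
  B6: | IN={a@B4, b@B3, c@B1, d@B5, e@B1, f@B1} | OUT={a@B4, b@B3, c@B1, d@B6, e@B1, f@B1}
  B7: | IN={a@B4, b@B3, c@B1, d@B5, d@B6, e@B1, f@B1} | OUT={a@B4, b@B7, c@B1, d@B5, d@B6, e@B1, f@B7}
  B8: | IN={a@B4, b@B3, b@B7, c@B1, d@B5, d@B6, e@B1, f@B1, f@B7} | OUT={a@B4, b@B3, b@B7, c@B8, d@B5, d@B6, e@B1, f@B1, f@B7}

Merge at B4: IN[B4] = OUT[B1] ⊔ OUT[B3] = {a@B3, b@B3, c@B1, d@B2, e@B1, f@B1}
Applying B4's transfer function to that IN value gives OUT[B4] (row B4 above).

Answer: {a@B4, b@B3, c@B1, d@B2, e@B1, f@B1}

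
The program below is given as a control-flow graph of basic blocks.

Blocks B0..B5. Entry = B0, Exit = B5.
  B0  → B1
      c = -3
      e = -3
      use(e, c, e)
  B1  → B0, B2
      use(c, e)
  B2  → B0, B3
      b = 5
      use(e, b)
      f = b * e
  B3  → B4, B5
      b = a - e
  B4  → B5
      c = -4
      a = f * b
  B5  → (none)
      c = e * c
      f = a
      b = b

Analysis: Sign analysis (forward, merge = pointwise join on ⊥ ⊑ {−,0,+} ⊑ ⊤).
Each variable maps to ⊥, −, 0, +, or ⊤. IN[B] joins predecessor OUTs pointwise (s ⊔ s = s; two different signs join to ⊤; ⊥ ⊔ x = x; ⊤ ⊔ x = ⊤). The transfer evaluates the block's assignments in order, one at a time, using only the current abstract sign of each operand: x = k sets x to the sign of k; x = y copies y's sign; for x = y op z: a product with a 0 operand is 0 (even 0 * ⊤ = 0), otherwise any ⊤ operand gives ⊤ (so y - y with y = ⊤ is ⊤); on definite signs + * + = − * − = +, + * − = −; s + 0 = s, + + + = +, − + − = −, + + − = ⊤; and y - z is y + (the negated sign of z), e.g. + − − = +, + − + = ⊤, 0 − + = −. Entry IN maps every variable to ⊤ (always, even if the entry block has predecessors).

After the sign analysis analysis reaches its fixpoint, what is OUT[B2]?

Answer: {a: ⊤, b: +, c: -, d: ⊤, e: -, f: -}

Trace:
Fixpoint table:
  B0:   IN=(all ⊤)   OUT={c:-, e:-; rest ⊤}
  B1:   IN={c:-, e:-; rest ⊤}   OUT={c:-, e:-; rest ⊤}
  B2:   IN={c:-, e:-; rest ⊤}   OUT={b:+, c:-, e:-, f:-; rest ⊤}
  B3:   IN={b:+, c:-, e:-, f:-; rest ⊤}   OUT={c:-, e:-, f:-; rest ⊤}
  B4:   IN={c:-, e:-, f:-; rest ⊤}   OUT={c:-, e:-, f:-; rest ⊤}
  B5:   IN={c:-, e:-, f:-; rest ⊤}   OUT={c:+, e:-; rest ⊤}

Merge at B2: IN[B2] = OUT[B1] = {a: ⊤, b: ⊤, c: -, d: ⊤, e: -, f: ⊤}
Applying B2's transfer function to that IN value gives OUT[B2] (row B2 above).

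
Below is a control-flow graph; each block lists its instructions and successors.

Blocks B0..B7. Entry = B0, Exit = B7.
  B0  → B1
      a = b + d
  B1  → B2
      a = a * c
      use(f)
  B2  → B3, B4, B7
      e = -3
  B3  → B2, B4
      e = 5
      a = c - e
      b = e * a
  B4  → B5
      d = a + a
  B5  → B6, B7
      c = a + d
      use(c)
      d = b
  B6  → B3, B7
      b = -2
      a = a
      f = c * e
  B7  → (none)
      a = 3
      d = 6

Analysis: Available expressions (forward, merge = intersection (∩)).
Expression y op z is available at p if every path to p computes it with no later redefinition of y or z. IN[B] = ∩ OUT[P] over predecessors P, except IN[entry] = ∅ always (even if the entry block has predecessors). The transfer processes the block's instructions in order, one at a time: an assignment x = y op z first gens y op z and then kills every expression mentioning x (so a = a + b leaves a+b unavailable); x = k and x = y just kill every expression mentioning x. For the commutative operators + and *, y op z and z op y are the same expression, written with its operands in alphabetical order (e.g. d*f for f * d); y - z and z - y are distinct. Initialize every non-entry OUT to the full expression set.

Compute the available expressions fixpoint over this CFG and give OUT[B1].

Converged values:
  B0:  IN={}  OUT={b+d}
  B1:  IN={b+d}  OUT={b+d}
  B2:  IN={}  OUT={}
  B3:  IN={}  OUT={a*e, c-e}
  B4:  IN={}  OUT={a+a}
  B5:  IN={a+a}  OUT={a+a}
  B6:  IN={a+a}  OUT={c*e}
  B7:  IN={}  OUT={}

Merge at B1: IN[B1] = OUT[B0] = {b+d}
Applying B1's transfer function to that IN value gives OUT[B1] (row B1 above).

Answer: {b+d}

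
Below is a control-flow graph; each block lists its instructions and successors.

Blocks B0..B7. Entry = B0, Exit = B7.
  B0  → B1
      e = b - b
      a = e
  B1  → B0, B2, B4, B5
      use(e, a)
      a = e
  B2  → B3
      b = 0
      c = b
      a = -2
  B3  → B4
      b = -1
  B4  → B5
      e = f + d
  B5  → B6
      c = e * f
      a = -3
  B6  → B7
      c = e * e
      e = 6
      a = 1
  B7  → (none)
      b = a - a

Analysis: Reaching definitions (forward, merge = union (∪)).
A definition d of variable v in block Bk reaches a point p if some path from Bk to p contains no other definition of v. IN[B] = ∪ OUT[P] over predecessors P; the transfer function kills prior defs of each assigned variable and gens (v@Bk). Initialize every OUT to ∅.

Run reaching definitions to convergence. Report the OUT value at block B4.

Answer: {a@B1, a@B2, b@B3, c@B2, e@B4}

Working:
Per-block solution:
  B0:  IN={a@B1, e@B0}  OUT={a@B0, e@B0}
  B1:  IN={a@B0, e@B0}  OUT={a@B1, e@B0}
  B2:  IN={a@B1, e@B0}  OUT={a@B2, b@B2, c@B2, e@B0}
  B3:  IN={a@B2, b@B2, c@B2, e@B0}  OUT={a@B2, b@B3, c@B2, e@B0}
  B4:  IN={a@B1, a@B2, b@B3, c@B2, e@B0}  OUT={a@B1, a@B2, b@B3, c@B2, e@B4}
  B5:  IN={a@B1, a@B2, b@B3, c@B2, e@B0, e@B4}  OUT={a@B5, b@B3, c@B5, e@B0, e@B4}
  B6:  IN={a@B5, b@B3, c@B5, e@B0, e@B4}  OUT={a@B6, b@B3, c@B6, e@B6}
  B7:  IN={a@B6, b@B3, c@B6, e@B6}  OUT={a@B6, b@B7, c@B6, e@B6}

Merge at B4: IN[B4] = OUT[B1] ⊔ OUT[B3] = {a@B1, a@B2, b@B3, c@B2, e@B0}
Applying B4's transfer function to that IN value gives OUT[B4] (row B4 above).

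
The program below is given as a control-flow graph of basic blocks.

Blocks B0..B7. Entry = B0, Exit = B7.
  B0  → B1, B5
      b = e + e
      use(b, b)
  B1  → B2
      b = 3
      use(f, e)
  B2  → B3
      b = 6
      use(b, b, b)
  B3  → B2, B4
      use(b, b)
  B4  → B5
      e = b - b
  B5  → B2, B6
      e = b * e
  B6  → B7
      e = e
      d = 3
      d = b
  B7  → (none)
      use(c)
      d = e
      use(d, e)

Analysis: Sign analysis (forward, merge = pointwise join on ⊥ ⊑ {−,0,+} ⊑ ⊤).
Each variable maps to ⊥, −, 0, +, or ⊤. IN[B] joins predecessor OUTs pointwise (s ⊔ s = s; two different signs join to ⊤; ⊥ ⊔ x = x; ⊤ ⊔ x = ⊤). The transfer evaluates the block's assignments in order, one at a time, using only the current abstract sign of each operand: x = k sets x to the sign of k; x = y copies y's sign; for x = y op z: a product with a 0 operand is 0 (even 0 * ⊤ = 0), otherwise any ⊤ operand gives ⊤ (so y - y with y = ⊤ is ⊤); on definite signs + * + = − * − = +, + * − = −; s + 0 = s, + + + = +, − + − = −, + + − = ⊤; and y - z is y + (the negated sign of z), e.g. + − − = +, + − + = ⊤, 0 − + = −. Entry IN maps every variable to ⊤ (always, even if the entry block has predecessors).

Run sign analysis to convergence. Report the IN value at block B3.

Answer: {a: ⊤, b: +, c: ⊤, d: ⊤, e: ⊤, f: ⊤}

Trace:
Per-block solution:
  B0:   IN=(all ⊤)   OUT=(all ⊤)
  B1:   IN=(all ⊤)   OUT={b:+; rest ⊤}
  B2:   IN=(all ⊤)   OUT={b:+; rest ⊤}
  B3:   IN={b:+; rest ⊤}   OUT={b:+; rest ⊤}
  B4:   IN={b:+; rest ⊤}   OUT={b:+; rest ⊤}
  B5:   IN=(all ⊤)   OUT=(all ⊤)
  B6:   IN=(all ⊤)   OUT=(all ⊤)
  B7:   IN=(all ⊤)   OUT=(all ⊤)

Merge at B3: IN[B3] = OUT[B2] = {a: ⊤, b: +, c: ⊤, d: ⊤, e: ⊤, f: ⊤}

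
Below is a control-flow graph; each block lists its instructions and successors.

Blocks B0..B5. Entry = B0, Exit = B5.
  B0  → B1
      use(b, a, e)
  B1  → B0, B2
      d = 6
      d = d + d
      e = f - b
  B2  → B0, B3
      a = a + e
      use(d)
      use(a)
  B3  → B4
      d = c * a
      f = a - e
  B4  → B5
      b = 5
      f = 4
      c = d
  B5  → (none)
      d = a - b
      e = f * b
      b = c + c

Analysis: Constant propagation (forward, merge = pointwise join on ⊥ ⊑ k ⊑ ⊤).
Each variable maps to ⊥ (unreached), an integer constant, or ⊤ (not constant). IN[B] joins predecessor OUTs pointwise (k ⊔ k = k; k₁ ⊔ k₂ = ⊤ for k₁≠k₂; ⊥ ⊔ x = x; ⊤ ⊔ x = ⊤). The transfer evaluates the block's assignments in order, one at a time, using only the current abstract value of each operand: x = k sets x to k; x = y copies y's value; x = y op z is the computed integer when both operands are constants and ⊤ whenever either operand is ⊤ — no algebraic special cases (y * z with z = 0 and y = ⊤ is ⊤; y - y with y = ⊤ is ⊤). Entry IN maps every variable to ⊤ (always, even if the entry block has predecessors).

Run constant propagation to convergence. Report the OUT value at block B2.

Answer: {a: ⊤, b: ⊤, c: ⊤, d: 12, e: ⊤, f: ⊤}

Trace:
Converged values:
  B0:  IN=(all ⊤)  OUT=(all ⊤)
  B1:  IN=(all ⊤)  OUT={d:12; rest ⊤}
  B2:  IN={d:12; rest ⊤}  OUT={d:12; rest ⊤}
  B3:  IN={d:12; rest ⊤}  OUT=(all ⊤)
  B4:  IN=(all ⊤)  OUT={b:5, f:4; rest ⊤}
  B5:  IN={b:5, f:4; rest ⊤}  OUT={e:20, f:4; rest ⊤}

Merge at B2: IN[B2] = OUT[B1] = {a: ⊤, b: ⊤, c: ⊤, d: 12, e: ⊤, f: ⊤}
Applying B2's transfer function to that IN value gives OUT[B2] (row B2 above).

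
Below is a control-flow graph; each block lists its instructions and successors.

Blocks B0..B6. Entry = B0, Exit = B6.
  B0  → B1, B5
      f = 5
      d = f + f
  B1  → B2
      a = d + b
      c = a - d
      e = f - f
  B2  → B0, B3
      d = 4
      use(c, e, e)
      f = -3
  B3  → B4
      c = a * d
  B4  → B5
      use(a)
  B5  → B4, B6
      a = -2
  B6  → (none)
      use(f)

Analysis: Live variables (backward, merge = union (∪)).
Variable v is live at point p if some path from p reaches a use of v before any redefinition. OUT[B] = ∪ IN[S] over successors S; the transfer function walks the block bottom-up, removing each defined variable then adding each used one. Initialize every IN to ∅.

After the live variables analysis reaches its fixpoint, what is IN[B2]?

Answer: {a, b, c, e}

Trace:
Fixpoint table:
  B0:  IN={b}  OUT={b, d, f}
  B1:  IN={b, d, f}  OUT={a, b, c, e}
  B2:  IN={a, b, c, e}  OUT={a, b, d, f}
  B3:  IN={a, d, f}  OUT={a, f}
  B4:  IN={a, f}  OUT={f}
  B5:  IN={f}  OUT={a, f}
  B6:  IN={f}  OUT={}

Merge at B2: OUT[B2] = IN[B0] ⊔ IN[B3] = {a, b, d, f}
Applying B2's transfer function to that OUT value gives IN[B2] (row B2 above).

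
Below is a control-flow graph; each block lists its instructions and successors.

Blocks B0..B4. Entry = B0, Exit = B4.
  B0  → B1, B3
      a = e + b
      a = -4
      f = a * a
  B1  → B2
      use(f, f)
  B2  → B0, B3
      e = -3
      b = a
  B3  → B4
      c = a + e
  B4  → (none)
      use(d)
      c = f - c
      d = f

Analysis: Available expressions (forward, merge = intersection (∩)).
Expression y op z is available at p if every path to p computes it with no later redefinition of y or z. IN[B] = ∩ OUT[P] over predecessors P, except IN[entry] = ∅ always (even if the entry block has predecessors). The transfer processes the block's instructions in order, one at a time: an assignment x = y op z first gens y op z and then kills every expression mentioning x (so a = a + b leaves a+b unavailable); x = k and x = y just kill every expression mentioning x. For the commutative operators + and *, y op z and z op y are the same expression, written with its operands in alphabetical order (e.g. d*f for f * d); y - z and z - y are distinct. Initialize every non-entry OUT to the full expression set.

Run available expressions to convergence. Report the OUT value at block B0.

Converged values:
  B0:  IN={}  OUT={a*a, b+e}
  B1:  IN={a*a, b+e}  OUT={a*a, b+e}
  B2:  IN={a*a, b+e}  OUT={a*a}
  B3:  IN={a*a}  OUT={a*a, a+e}
  B4:  IN={a*a, a+e}  OUT={a*a, a+e}

Merge at B0 (entry node, so the boundary value {} is joined with the incoming edge(s)): IN[B0] = {} ∩ OUT[B2] = {}
Applying B0's transfer function to that IN value gives OUT[B0] (row B0 above).

Answer: {a*a, b+e}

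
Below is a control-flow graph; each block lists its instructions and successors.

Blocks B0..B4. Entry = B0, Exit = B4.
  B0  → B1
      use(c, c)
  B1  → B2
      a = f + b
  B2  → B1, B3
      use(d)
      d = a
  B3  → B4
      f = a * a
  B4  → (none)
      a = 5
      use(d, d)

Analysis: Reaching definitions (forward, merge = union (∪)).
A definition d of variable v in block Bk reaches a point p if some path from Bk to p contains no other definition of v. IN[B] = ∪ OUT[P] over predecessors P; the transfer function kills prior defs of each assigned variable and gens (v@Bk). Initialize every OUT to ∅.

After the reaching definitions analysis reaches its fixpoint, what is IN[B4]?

Per-block solution:
  B0: | IN={} | OUT={}
  B1: | IN={a@B1, d@B2} | OUT={a@B1, d@B2}
  B2: | IN={a@B1, d@B2} | OUT={a@B1, d@B2}
  B3: | IN={a@B1, d@B2} | OUT={a@B1, d@B2, f@B3}
  B4: | IN={a@B1, d@B2, f@B3} | OUT={a@B4, d@B2, f@B3}

Merge at B4: IN[B4] = OUT[B3] = {a@B1, d@B2, f@B3}

Answer: {a@B1, d@B2, f@B3}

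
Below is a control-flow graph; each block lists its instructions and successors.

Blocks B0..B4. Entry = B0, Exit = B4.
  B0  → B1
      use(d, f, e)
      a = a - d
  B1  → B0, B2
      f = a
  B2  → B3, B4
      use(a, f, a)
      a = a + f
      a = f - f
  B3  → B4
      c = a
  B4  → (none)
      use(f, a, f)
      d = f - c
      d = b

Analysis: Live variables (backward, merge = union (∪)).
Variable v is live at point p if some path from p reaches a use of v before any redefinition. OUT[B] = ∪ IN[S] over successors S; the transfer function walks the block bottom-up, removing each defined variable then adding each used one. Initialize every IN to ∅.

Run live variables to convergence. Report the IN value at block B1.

Converged values:
  B0:  IN={a, b, c, d, e, f}  OUT={a, b, c, d, e}
  B1:  IN={a, b, c, d, e}  OUT={a, b, c, d, e, f}
  B2:  IN={a, b, c, f}  OUT={a, b, c, f}
  B3:  IN={a, b, f}  OUT={a, b, c, f}
  B4:  IN={a, b, c, f}  OUT={}

Merge at B1: OUT[B1] = IN[B0] ⊔ IN[B2] = {a, b, c, d, e, f}
Applying B1's transfer function to that OUT value gives IN[B1] (row B1 above).

Answer: {a, b, c, d, e}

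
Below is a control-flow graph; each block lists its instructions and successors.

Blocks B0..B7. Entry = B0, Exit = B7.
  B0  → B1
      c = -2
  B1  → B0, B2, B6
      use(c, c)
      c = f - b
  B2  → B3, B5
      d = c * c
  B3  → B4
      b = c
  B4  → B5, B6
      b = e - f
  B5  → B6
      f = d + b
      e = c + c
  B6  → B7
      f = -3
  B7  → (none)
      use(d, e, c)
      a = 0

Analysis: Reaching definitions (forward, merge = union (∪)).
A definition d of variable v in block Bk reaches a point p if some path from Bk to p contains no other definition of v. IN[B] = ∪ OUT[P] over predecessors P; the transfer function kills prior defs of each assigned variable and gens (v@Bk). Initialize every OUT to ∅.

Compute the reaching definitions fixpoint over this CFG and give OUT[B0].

Per-block solution:
  B0:  IN={c@B1}  OUT={c@B0}
  B1:  IN={c@B0}  OUT={c@B1}
  B2:  IN={c@B1}  OUT={c@B1, d@B2}
  B3:  IN={c@B1, d@B2}  OUT={b@B3, c@B1, d@B2}
  B4:  IN={b@B3, c@B1, d@B2}  OUT={b@B4, c@B1, d@B2}
  B5:  IN={b@B4, c@B1, d@B2}  OUT={b@B4, c@B1, d@B2, e@B5, f@B5}
  B6:  IN={b@B4, c@B1, d@B2, e@B5, f@B5}  OUT={b@B4, c@B1, d@B2, e@B5, f@B6}
  B7:  IN={b@B4, c@B1, d@B2, e@B5, f@B6}  OUT={a@B7, b@B4, c@B1, d@B2, e@B5, f@B6}

Merge at B0 (entry node, so the boundary value {} is joined with the incoming edge(s)): IN[B0] = {} ⊔ OUT[B1] = {c@B1}
Applying B0's transfer function to that IN value gives OUT[B0] (row B0 above).

Answer: {c@B0}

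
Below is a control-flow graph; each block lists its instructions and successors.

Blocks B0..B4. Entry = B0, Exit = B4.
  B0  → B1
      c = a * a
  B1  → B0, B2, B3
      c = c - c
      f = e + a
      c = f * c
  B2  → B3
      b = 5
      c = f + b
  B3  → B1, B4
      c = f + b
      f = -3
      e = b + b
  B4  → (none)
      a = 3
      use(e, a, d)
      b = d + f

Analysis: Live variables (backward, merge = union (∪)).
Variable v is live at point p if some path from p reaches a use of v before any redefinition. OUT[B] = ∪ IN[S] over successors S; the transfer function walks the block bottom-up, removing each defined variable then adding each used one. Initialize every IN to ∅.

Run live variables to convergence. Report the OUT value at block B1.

Per-block solution:
  B0: | IN={a, b, d, e} | OUT={a, b, c, d, e}
  B1: | IN={a, b, c, d, e} | OUT={a, b, d, e, f}
  B2: | IN={a, d, f} | OUT={a, b, d, f}
  B3: | IN={a, b, d, f} | OUT={a, b, c, d, e, f}
  B4: | IN={d, e, f} | OUT={}

Merge at B1: OUT[B1] = IN[B0] ⊔ IN[B2] ⊔ IN[B3] = {a, b, d, e, f}

Answer: {a, b, d, e, f}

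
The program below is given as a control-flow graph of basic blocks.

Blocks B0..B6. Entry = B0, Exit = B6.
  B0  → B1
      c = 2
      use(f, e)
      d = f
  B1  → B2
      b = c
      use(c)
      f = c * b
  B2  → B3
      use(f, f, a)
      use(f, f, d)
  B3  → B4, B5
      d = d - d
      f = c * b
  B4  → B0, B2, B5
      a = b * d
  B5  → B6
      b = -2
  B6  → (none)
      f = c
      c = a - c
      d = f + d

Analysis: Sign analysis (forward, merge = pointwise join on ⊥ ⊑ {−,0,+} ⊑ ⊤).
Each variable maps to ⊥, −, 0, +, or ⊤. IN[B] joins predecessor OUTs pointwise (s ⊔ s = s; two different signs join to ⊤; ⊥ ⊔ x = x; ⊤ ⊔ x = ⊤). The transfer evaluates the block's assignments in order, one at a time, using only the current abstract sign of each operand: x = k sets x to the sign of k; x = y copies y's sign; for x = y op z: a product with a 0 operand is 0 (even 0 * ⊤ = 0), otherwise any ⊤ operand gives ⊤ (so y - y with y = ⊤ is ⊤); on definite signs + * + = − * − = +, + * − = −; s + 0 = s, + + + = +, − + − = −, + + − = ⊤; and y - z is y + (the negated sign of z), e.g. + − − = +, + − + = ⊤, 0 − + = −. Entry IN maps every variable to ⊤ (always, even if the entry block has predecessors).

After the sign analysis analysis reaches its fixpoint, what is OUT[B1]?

Per-block solution:
  B0:   IN=(all ⊤)   OUT={c:+; rest ⊤}
  B1:   IN={c:+; rest ⊤}   OUT={b:+, c:+, f:+; rest ⊤}
  B2:   IN={b:+, c:+, f:+; rest ⊤}   OUT={b:+, c:+, f:+; rest ⊤}
  B3:   IN={b:+, c:+, f:+; rest ⊤}   OUT={b:+, c:+, f:+; rest ⊤}
  B4:   IN={b:+, c:+, f:+; rest ⊤}   OUT={b:+, c:+, f:+; rest ⊤}
  B5:   IN={b:+, c:+, f:+; rest ⊤}   OUT={b:-, c:+, f:+; rest ⊤}
  B6:   IN={b:-, c:+, f:+; rest ⊤}   OUT={b:-, f:+; rest ⊤}

Merge at B1: IN[B1] = OUT[B0] = {a: ⊤, b: ⊤, c: +, d: ⊤, e: ⊤, f: ⊤}
Applying B1's transfer function to that IN value gives OUT[B1] (row B1 above).

Answer: {a: ⊤, b: +, c: +, d: ⊤, e: ⊤, f: +}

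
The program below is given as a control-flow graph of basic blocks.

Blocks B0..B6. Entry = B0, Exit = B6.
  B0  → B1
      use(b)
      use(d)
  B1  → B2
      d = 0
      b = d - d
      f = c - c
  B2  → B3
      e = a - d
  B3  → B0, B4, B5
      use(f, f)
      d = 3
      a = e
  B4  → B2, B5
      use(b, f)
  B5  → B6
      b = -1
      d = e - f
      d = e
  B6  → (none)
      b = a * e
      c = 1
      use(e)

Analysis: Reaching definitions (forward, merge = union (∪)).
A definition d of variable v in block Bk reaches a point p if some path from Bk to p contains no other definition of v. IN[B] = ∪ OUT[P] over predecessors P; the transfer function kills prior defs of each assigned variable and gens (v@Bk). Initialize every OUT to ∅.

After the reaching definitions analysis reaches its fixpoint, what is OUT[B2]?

Answer: {a@B3, b@B1, d@B1, d@B3, e@B2, f@B1}

Derivation:
Fixpoint table:
  B0: | IN={a@B3, b@B1, d@B3, e@B2, f@B1} | OUT={a@B3, b@B1, d@B3, e@B2, f@B1}
  B1: | IN={a@B3, b@B1, d@B3, e@B2, f@B1} | OUT={a@B3, b@B1, d@B1, e@B2, f@B1}
  B2: | IN={a@B3, b@B1, d@B1, d@B3, e@B2, f@B1} | OUT={a@B3, b@B1, d@B1, d@B3, e@B2, f@B1}
  B3: | IN={a@B3, b@B1, d@B1, d@B3, e@B2, f@B1} | OUT={a@B3, b@B1, d@B3, e@B2, f@B1}
  B4: | IN={a@B3, b@B1, d@B3, e@B2, f@B1} | OUT={a@B3, b@B1, d@B3, e@B2, f@B1}
  B5: | IN={a@B3, b@B1, d@B3, e@B2, f@B1} | OUT={a@B3, b@B5, d@B5, e@B2, f@B1}
  B6: | IN={a@B3, b@B5, d@B5, e@B2, f@B1} | OUT={a@B3, b@B6, c@B6, d@B5, e@B2, f@B1}

Merge at B2: IN[B2] = OUT[B1] ⊔ OUT[B4] = {a@B3, b@B1, d@B1, d@B3, e@B2, f@B1}
Applying B2's transfer function to that IN value gives OUT[B2] (row B2 above).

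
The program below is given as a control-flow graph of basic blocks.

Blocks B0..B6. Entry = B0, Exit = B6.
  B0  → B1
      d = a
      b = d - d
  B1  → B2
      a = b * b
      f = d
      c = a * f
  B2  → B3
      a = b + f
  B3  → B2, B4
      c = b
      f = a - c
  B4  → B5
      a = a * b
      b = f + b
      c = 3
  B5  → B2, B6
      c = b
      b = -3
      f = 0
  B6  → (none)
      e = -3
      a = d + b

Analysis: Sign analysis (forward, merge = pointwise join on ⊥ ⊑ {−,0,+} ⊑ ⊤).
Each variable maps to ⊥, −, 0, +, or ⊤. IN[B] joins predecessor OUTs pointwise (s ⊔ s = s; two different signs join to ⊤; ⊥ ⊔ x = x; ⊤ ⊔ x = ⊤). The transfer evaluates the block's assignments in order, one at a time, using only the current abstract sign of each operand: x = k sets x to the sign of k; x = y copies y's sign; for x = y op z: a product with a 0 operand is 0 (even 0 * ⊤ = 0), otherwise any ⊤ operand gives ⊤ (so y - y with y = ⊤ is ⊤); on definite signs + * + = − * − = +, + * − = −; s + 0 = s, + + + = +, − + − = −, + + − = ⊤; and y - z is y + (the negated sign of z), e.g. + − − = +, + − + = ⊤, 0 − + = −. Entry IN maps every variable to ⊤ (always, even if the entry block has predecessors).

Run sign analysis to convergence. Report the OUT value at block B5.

Converged values:
  B0:   IN=(all ⊤)   OUT=(all ⊤)
  B1:   IN=(all ⊤)   OUT=(all ⊤)
  B2:   IN=(all ⊤)   OUT=(all ⊤)
  B3:   IN=(all ⊤)   OUT=(all ⊤)
  B4:   IN=(all ⊤)   OUT={c:+; rest ⊤}
  B5:   IN={c:+; rest ⊤}   OUT={b:-, f:0; rest ⊤}
  B6:   IN={b:-, f:0; rest ⊤}   OUT={b:-, e:-, f:0; rest ⊤}

Merge at B5: IN[B5] = OUT[B4] = {a: ⊤, b: ⊤, c: +, d: ⊤, e: ⊤, f: ⊤}
Applying B5's transfer function to that IN value gives OUT[B5] (row B5 above).

Answer: {a: ⊤, b: -, c: ⊤, d: ⊤, e: ⊤, f: 0}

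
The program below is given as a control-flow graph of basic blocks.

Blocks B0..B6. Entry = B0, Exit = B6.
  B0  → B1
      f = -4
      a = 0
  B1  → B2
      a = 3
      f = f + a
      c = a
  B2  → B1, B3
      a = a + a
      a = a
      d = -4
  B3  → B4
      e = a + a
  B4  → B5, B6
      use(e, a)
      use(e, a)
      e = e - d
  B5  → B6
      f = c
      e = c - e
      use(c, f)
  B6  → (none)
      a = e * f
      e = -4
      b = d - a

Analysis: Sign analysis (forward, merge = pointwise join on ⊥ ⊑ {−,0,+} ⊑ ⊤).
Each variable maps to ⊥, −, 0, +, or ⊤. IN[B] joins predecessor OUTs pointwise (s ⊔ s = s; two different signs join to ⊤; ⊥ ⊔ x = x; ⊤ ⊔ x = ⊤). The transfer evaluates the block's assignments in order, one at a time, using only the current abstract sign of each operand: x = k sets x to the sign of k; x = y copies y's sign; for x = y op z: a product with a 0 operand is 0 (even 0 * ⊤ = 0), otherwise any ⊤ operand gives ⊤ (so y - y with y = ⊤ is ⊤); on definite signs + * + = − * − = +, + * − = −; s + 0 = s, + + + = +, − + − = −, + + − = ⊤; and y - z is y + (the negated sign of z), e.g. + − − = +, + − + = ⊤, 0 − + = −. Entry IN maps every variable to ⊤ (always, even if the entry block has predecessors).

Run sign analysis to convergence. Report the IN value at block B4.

Answer: {a: +, b: ⊤, c: +, d: -, e: +, f: ⊤}

Trace:
Converged values:
  B0:  IN=(all ⊤)  OUT={a:0, f:-; rest ⊤}
  B1:  IN=(all ⊤)  OUT={a:+, c:+; rest ⊤}
  B2:  IN={a:+, c:+; rest ⊤}  OUT={a:+, c:+, d:-; rest ⊤}
  B3:  IN={a:+, c:+, d:-; rest ⊤}  OUT={a:+, c:+, d:-, e:+; rest ⊤}
  B4:  IN={a:+, c:+, d:-, e:+; rest ⊤}  OUT={a:+, c:+, d:-, e:+; rest ⊤}
  B5:  IN={a:+, c:+, d:-, e:+; rest ⊤}  OUT={a:+, c:+, d:-, f:+; rest ⊤}
  B6:  IN={a:+, c:+, d:-; rest ⊤}  OUT={c:+, d:-, e:-; rest ⊤}

Merge at B4: IN[B4] = OUT[B3] = {a: +, b: ⊤, c: +, d: -, e: +, f: ⊤}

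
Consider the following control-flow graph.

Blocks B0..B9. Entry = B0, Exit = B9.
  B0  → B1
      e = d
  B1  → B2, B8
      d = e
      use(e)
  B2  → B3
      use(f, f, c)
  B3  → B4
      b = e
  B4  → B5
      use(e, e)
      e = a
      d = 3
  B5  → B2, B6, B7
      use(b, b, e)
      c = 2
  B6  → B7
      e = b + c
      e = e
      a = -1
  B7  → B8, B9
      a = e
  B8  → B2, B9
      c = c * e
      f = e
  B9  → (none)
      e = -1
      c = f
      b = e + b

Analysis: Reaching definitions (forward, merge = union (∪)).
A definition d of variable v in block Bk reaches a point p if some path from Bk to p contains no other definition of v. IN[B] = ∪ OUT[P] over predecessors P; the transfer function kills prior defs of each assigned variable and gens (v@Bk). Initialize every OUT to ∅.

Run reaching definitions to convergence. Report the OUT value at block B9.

Answer: {a@B7, b@B9, c@B9, d@B1, d@B4, e@B9, f@B8}

Derivation:
Per-block solution:
  B0:   IN={}   OUT={e@B0}
  B1:   IN={e@B0}   OUT={d@B1, e@B0}
  B2:   IN={a@B7, b@B3, c@B5, c@B8, d@B1, d@B4, e@B0, e@B4, e@B6, f@B8}   OUT={a@B7, b@B3, c@B5, c@B8, d@B1, d@B4, e@B0, e@B4, e@B6, f@B8}
  B3:   IN={a@B7, b@B3, c@B5, c@B8, d@B1, d@B4, e@B0, e@B4, e@B6, f@B8}   OUT={a@B7, b@B3, c@B5, c@B8, d@B1, d@B4, e@B0, e@B4, e@B6, f@B8}
  B4:   IN={a@B7, b@B3, c@B5, c@B8, d@B1, d@B4, e@B0, e@B4, e@B6, f@B8}   OUT={a@B7, b@B3, c@B5, c@B8, d@B4, e@B4, f@B8}
  B5:   IN={a@B7, b@B3, c@B5, c@B8, d@B4, e@B4, f@B8}   OUT={a@B7, b@B3, c@B5, d@B4, e@B4, f@B8}
  B6:   IN={a@B7, b@B3, c@B5, d@B4, e@B4, f@B8}   OUT={a@B6, b@B3, c@B5, d@B4, e@B6, f@B8}
  B7:   IN={a@B6, a@B7, b@B3, c@B5, d@B4, e@B4, e@B6, f@B8}   OUT={a@B7, b@B3, c@B5, d@B4, e@B4, e@B6, f@B8}
  B8:   IN={a@B7, b@B3, c@B5, d@B1, d@B4, e@B0, e@B4, e@B6, f@B8}   OUT={a@B7, b@B3, c@B8, d@B1, d@B4, e@B0, e@B4, e@B6, f@B8}
  B9:   IN={a@B7, b@B3, c@B5, c@B8, d@B1, d@B4, e@B0, e@B4, e@B6, f@B8}   OUT={a@B7, b@B9, c@B9, d@B1, d@B4, e@B9, f@B8}

Merge at B9: IN[B9] = OUT[B7] ⊔ OUT[B8] = {a@B7, b@B3, c@B5, c@B8, d@B1, d@B4, e@B0, e@B4, e@B6, f@B8}
Applying B9's transfer function to that IN value gives OUT[B9] (row B9 above).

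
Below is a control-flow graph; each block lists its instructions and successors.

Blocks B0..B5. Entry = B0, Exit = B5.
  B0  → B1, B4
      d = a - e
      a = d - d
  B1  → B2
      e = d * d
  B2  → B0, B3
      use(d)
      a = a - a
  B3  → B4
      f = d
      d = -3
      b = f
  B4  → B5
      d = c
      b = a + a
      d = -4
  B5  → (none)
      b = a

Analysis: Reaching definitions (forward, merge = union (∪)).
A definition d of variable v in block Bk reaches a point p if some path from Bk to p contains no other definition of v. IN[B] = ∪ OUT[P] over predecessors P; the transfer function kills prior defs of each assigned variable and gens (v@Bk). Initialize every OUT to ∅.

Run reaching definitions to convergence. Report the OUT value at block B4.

Answer: {a@B0, a@B2, b@B4, d@B4, e@B1, f@B3}

Trace:
Converged values:
  B0:   IN={a@B2, d@B0, e@B1}   OUT={a@B0, d@B0, e@B1}
  B1:   IN={a@B0, d@B0, e@B1}   OUT={a@B0, d@B0, e@B1}
  B2:   IN={a@B0, d@B0, e@B1}   OUT={a@B2, d@B0, e@B1}
  B3:   IN={a@B2, d@B0, e@B1}   OUT={a@B2, b@B3, d@B3, e@B1, f@B3}
  B4:   IN={a@B0, a@B2, b@B3, d@B0, d@B3, e@B1, f@B3}   OUT={a@B0, a@B2, b@B4, d@B4, e@B1, f@B3}
  B5:   IN={a@B0, a@B2, b@B4, d@B4, e@B1, f@B3}   OUT={a@B0, a@B2, b@B5, d@B4, e@B1, f@B3}

Merge at B4: IN[B4] = OUT[B0] ⊔ OUT[B3] = {a@B0, a@B2, b@B3, d@B0, d@B3, e@B1, f@B3}
Applying B4's transfer function to that IN value gives OUT[B4] (row B4 above).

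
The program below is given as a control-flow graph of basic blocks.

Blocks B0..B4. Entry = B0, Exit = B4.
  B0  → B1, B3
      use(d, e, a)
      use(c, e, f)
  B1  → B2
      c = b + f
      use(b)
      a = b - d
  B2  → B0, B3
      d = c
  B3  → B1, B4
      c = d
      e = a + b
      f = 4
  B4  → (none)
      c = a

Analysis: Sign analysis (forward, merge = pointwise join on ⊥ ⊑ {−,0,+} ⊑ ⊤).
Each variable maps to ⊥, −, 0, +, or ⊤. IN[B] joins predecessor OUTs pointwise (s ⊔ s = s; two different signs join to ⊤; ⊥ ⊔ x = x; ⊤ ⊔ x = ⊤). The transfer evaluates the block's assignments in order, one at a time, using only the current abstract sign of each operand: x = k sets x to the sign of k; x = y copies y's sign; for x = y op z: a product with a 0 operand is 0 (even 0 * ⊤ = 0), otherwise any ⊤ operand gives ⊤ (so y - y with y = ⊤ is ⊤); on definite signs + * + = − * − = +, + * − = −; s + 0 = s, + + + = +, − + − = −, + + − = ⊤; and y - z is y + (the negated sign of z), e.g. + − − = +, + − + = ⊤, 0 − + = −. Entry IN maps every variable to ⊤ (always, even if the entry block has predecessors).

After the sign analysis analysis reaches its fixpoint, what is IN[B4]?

Per-block solution:
  B0: | IN=(all ⊤) | OUT=(all ⊤)
  B1: | IN=(all ⊤) | OUT=(all ⊤)
  B2: | IN=(all ⊤) | OUT=(all ⊤)
  B3: | IN=(all ⊤) | OUT={f:+; rest ⊤}
  B4: | IN={f:+; rest ⊤} | OUT={f:+; rest ⊤}

Merge at B4: IN[B4] = OUT[B3] = {a: ⊤, b: ⊤, c: ⊤, d: ⊤, e: ⊤, f: +}

Answer: {a: ⊤, b: ⊤, c: ⊤, d: ⊤, e: ⊤, f: +}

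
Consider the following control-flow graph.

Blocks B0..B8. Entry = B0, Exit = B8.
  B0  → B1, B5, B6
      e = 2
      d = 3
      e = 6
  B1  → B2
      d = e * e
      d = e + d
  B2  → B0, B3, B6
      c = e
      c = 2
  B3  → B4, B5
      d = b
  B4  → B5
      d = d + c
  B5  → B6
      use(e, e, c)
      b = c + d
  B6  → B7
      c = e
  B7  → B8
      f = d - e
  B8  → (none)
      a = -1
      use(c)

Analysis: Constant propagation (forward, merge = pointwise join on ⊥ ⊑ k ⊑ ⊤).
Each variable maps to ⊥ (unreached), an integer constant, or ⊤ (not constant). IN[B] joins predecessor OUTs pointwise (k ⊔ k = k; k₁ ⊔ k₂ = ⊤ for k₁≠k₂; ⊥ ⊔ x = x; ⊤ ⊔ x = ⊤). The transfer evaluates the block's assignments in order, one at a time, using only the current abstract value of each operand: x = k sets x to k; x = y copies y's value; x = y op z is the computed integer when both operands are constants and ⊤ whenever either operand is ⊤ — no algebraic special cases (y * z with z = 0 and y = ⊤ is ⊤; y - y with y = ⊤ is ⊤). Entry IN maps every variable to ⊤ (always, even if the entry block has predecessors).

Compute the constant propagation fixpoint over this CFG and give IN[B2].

Answer: {a: ⊤, b: ⊤, c: ⊤, d: 42, e: 6, f: ⊤}

Working:
Converged values:
  B0:   IN=(all ⊤)   OUT={d:3, e:6; rest ⊤}
  B1:   IN={d:3, e:6; rest ⊤}   OUT={d:42, e:6; rest ⊤}
  B2:   IN={d:42, e:6; rest ⊤}   OUT={c:2, d:42, e:6; rest ⊤}
  B3:   IN={c:2, d:42, e:6; rest ⊤}   OUT={c:2, e:6; rest ⊤}
  B4:   IN={c:2, e:6; rest ⊤}   OUT={c:2, e:6; rest ⊤}
  B5:   IN={e:6; rest ⊤}   OUT={e:6; rest ⊤}
  B6:   IN={e:6; rest ⊤}   OUT={c:6, e:6; rest ⊤}
  B7:   IN={c:6, e:6; rest ⊤}   OUT={c:6, e:6; rest ⊤}
  B8:   IN={c:6, e:6; rest ⊤}   OUT={a:-1, c:6, e:6; rest ⊤}

Merge at B2: IN[B2] = OUT[B1] = {a: ⊤, b: ⊤, c: ⊤, d: 42, e: 6, f: ⊤}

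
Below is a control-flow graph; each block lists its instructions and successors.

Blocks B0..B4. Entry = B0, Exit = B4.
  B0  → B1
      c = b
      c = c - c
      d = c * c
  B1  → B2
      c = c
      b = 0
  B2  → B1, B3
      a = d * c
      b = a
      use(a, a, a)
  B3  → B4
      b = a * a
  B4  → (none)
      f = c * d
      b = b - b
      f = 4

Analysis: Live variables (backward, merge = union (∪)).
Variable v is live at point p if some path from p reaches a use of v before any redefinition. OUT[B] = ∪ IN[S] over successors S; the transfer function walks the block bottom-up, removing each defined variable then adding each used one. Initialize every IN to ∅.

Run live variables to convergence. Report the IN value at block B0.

Fixpoint table:
  B0:   IN={b}   OUT={c, d}
  B1:   IN={c, d}   OUT={c, d}
  B2:   IN={c, d}   OUT={a, c, d}
  B3:   IN={a, c, d}   OUT={b, c, d}
  B4:   IN={b, c, d}   OUT={}

Merge at B0: OUT[B0] = IN[B1] = {c, d}
Applying B0's transfer function to that OUT value gives IN[B0] (row B0 above).

Answer: {b}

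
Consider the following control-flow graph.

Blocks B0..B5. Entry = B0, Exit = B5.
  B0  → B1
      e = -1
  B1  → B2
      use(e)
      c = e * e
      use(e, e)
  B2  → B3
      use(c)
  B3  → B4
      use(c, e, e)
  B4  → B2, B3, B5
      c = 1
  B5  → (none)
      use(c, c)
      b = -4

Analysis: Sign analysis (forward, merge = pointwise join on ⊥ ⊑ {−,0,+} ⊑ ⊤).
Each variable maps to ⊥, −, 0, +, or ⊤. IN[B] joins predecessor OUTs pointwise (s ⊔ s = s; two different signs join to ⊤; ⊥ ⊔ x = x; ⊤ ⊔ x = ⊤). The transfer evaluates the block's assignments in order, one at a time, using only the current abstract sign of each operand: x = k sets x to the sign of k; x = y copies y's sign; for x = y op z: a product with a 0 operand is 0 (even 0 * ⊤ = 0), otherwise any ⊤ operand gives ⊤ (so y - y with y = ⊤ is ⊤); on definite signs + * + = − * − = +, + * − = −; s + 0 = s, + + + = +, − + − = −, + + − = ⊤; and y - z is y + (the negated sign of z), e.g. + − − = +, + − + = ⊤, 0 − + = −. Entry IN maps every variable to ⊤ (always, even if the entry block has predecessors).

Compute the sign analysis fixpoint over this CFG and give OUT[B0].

Per-block solution:
  B0: | IN=(all ⊤) | OUT={e:-; rest ⊤}
  B1: | IN={e:-; rest ⊤} | OUT={c:+, e:-; rest ⊤}
  B2: | IN={c:+, e:-; rest ⊤} | OUT={c:+, e:-; rest ⊤}
  B3: | IN={c:+, e:-; rest ⊤} | OUT={c:+, e:-; rest ⊤}
  B4: | IN={c:+, e:-; rest ⊤} | OUT={c:+, e:-; rest ⊤}
  B5: | IN={c:+, e:-; rest ⊤} | OUT={b:-, c:+, e:-; rest ⊤}

B0 is the boundary node: IN[B0] = {a: ⊤, b: ⊤, c: ⊤, d: ⊤, e: ⊤, f: ⊤}
Applying B0's transfer function to that IN value gives OUT[B0] (row B0 above).

Answer: {a: ⊤, b: ⊤, c: ⊤, d: ⊤, e: -, f: ⊤}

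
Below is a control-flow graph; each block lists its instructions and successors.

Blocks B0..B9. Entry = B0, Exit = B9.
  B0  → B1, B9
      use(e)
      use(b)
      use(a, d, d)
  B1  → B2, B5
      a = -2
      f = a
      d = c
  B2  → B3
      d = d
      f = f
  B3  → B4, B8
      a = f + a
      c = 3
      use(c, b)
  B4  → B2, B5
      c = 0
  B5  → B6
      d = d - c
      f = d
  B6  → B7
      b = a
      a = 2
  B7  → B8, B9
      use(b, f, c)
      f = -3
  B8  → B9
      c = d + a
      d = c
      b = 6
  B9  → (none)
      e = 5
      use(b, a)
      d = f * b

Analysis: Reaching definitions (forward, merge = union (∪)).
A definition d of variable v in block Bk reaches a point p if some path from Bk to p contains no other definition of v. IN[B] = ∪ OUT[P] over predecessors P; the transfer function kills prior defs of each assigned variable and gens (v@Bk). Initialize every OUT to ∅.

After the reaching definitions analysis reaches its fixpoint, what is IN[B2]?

Converged values:
  B0: | IN={} | OUT={}
  B1: | IN={} | OUT={a@B1, d@B1, f@B1}
  B2: | IN={a@B1, a@B3, c@B4, d@B1, d@B2, f@B1, f@B2} | OUT={a@B1, a@B3, c@B4, d@B2, f@B2}
  B3: | IN={a@B1, a@B3, c@B4, d@B2, f@B2} | OUT={a@B3, c@B3, d@B2, f@B2}
  B4: | IN={a@B3, c@B3, d@B2, f@B2} | OUT={a@B3, c@B4, d@B2, f@B2}
  B5: | IN={a@B1, a@B3, c@B4, d@B1, d@B2, f@B1, f@B2} | OUT={a@B1, a@B3, c@B4, d@B5, f@B5}
  B6: | IN={a@B1, a@B3, c@B4, d@B5, f@B5} | OUT={a@B6, b@B6, c@B4, d@B5, f@B5}
  B7: | IN={a@B6, b@B6, c@B4, d@B5, f@B5} | OUT={a@B6, b@B6, c@B4, d@B5, f@B7}
  B8: | IN={a@B3, a@B6, b@B6, c@B3, c@B4, d@B2, d@B5, f@B2, f@B7} | OUT={a@B3, a@B6, b@B8, c@B8, d@B8, f@B2, f@B7}
  B9: | IN={a@B3, a@B6, b@B6, b@B8, c@B4, c@B8, d@B5, d@B8, f@B2, f@B7} | OUT={a@B3, a@B6, b@B6, b@B8, c@B4, c@B8, d@B9, e@B9, f@B2, f@B7}

Merge at B2: IN[B2] = OUT[B1] ⊔ OUT[B4] = {a@B1, a@B3, c@B4, d@B1, d@B2, f@B1, f@B2}

Answer: {a@B1, a@B3, c@B4, d@B1, d@B2, f@B1, f@B2}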